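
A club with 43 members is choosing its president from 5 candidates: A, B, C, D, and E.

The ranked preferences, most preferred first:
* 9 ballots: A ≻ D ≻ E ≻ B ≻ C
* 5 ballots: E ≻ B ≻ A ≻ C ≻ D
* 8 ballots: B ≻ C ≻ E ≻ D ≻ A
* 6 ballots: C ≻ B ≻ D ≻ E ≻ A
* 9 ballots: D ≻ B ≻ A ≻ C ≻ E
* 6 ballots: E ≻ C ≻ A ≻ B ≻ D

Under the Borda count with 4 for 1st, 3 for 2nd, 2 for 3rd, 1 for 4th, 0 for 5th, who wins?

B

A: 9×4 + 5×2 + 8×0 + 6×0 + 9×2 + 6×2 = 76
B: 9×1 + 5×3 + 8×4 + 6×3 + 9×3 + 6×1 = 107
C: 9×0 + 5×1 + 8×3 + 6×4 + 9×1 + 6×3 = 80
D: 9×3 + 5×0 + 8×1 + 6×2 + 9×4 + 6×0 = 83
E: 9×2 + 5×4 + 8×2 + 6×1 + 9×0 + 6×4 = 84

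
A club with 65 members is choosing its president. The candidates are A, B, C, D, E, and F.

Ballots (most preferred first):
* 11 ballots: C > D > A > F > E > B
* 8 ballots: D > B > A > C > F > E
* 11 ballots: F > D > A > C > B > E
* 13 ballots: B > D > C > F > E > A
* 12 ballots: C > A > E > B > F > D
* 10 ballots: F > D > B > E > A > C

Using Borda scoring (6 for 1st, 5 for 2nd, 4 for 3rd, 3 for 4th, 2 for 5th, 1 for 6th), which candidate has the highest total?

A: 11×4 + 8×4 + 11×4 + 13×1 + 12×5 + 10×2 = 213
B: 11×1 + 8×5 + 11×2 + 13×6 + 12×3 + 10×4 = 227
C: 11×6 + 8×3 + 11×3 + 13×4 + 12×6 + 10×1 = 257
D: 11×5 + 8×6 + 11×5 + 13×5 + 12×1 + 10×5 = 285
E: 11×2 + 8×1 + 11×1 + 13×2 + 12×4 + 10×3 = 145
F: 11×3 + 8×2 + 11×6 + 13×3 + 12×2 + 10×6 = 238

D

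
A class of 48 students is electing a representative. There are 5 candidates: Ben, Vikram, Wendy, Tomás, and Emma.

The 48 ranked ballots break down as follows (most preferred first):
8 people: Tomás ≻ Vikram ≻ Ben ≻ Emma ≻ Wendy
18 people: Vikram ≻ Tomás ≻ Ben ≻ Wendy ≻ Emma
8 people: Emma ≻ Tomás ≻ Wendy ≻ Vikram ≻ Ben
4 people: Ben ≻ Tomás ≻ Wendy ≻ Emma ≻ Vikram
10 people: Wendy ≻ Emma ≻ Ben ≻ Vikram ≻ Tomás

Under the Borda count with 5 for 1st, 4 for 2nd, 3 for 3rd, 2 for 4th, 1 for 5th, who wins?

Ben: 8×3 + 18×3 + 8×1 + 4×5 + 10×3 = 136
Vikram: 8×4 + 18×5 + 8×2 + 4×1 + 10×2 = 162
Wendy: 8×1 + 18×2 + 8×3 + 4×3 + 10×5 = 130
Tomás: 8×5 + 18×4 + 8×4 + 4×4 + 10×1 = 170
Emma: 8×2 + 18×1 + 8×5 + 4×2 + 10×4 = 122

Tomás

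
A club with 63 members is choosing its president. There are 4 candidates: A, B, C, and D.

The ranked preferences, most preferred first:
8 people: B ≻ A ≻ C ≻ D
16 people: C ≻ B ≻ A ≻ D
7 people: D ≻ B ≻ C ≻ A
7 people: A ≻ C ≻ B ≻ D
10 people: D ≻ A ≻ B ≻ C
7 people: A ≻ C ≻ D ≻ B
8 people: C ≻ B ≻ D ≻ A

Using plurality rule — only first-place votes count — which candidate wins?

C

First-place votes: A 14, B 8, C 24, D 17.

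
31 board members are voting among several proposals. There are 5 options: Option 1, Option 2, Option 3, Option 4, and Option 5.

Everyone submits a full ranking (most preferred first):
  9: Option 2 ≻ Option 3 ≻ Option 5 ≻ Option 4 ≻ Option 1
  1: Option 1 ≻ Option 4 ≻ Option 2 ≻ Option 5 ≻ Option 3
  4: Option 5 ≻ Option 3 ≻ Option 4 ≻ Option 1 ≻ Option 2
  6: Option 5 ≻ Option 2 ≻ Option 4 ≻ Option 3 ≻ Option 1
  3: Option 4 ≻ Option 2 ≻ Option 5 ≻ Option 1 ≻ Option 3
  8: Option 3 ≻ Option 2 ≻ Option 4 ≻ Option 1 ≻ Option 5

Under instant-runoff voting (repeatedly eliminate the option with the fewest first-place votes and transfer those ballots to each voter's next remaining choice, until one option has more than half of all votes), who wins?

Round 1: Option 1 1, Option 2 9, Option 3 8, Option 4 3, Option 5 10. Option 1 eliminated.
Round 2: Option 2 9, Option 3 8, Option 4 4, Option 5 10. Option 4 eliminated.
Round 3: Option 2 13, Option 3 8, Option 5 10. Option 3 eliminated.
Round 4: Option 2 21, Option 5 10. Option 2 has a majority (≥16).

Option 2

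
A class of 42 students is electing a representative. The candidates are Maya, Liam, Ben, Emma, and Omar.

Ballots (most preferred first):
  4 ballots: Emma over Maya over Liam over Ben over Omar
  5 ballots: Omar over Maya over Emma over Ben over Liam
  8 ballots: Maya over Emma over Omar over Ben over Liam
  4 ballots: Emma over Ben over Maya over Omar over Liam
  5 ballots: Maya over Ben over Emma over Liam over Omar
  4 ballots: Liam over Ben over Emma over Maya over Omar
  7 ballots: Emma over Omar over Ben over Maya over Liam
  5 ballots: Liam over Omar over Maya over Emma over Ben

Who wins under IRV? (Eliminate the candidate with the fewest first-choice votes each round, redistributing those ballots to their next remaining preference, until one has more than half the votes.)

Maya

Round 1: Maya 13, Liam 9, Ben 0, Emma 15, Omar 5. Ben eliminated.
Round 2: Maya 13, Liam 9, Emma 15, Omar 5. Omar eliminated.
Round 3: Maya 18, Liam 9, Emma 15. Liam eliminated.
Round 4: Maya 23, Emma 19. Maya has a majority (≥22).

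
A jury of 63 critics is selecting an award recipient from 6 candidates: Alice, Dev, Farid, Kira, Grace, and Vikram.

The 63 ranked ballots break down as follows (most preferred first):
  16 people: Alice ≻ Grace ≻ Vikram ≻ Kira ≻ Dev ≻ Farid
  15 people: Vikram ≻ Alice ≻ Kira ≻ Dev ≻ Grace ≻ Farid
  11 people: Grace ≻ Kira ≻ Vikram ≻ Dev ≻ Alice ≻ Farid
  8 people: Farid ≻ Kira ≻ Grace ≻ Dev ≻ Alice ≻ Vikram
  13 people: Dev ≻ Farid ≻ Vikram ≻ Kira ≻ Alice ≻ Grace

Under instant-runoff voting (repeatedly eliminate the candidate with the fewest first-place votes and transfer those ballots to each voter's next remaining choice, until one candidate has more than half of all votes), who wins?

Round 1: Alice 16, Dev 13, Farid 8, Kira 0, Grace 11, Vikram 15. Kira eliminated.
Round 2: Alice 16, Dev 13, Farid 8, Grace 11, Vikram 15. Farid eliminated.
Round 3: Alice 16, Dev 13, Grace 19, Vikram 15. Dev eliminated.
Round 4: Alice 16, Grace 19, Vikram 28. Alice eliminated.
Round 5: Grace 35, Vikram 28. Grace has a majority (≥32).

Grace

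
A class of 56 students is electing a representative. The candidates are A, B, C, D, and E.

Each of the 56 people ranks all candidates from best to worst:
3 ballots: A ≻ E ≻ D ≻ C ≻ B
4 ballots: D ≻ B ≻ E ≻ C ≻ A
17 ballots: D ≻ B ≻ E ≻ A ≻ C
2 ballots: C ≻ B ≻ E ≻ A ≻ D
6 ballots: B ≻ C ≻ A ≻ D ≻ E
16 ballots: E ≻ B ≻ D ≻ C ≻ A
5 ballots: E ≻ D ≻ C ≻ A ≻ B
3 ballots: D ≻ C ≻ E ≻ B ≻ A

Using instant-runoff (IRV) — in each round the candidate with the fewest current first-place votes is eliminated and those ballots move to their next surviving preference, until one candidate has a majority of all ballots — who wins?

Round 1: A 3, B 6, C 2, D 24, E 21. C eliminated.
Round 2: A 3, B 8, D 24, E 21. A eliminated.
Round 3: B 8, D 24, E 24. B eliminated.
Round 4: D 30, E 26. D has a majority (≥29).

D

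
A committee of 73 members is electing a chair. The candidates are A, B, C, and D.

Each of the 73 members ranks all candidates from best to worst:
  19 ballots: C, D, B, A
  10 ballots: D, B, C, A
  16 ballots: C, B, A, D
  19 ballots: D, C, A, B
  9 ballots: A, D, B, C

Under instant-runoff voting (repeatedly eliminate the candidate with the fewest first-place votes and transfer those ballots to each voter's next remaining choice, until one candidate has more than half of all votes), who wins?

D

Round 1: A 9, B 0, C 35, D 29. B eliminated.
Round 2: A 9, C 35, D 29. A eliminated.
Round 3: C 35, D 38. D has a majority (≥37).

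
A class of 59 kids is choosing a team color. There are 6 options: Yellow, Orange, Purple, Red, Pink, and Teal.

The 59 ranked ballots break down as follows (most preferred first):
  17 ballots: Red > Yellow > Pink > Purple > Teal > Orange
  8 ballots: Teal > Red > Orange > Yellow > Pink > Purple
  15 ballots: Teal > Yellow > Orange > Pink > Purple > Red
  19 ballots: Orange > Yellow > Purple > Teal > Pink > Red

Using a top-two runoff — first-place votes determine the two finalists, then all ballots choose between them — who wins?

Teal

Round 1 first-place votes: Yellow 0, Orange 19, Purple 0, Red 17, Pink 0, Teal 23. Teal and Orange advance.
Runoff: Teal is ranked above Orange on 40 ballots, Orange above Teal on 19.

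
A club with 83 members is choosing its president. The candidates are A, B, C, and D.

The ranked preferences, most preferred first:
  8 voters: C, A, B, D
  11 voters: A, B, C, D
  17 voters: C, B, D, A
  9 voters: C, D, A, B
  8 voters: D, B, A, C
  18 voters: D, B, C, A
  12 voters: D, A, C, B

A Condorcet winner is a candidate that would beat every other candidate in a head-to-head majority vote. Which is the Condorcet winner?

C vs A: 52–31
C vs B: 46–37
C vs D: 45–38
C beats every other candidate.

C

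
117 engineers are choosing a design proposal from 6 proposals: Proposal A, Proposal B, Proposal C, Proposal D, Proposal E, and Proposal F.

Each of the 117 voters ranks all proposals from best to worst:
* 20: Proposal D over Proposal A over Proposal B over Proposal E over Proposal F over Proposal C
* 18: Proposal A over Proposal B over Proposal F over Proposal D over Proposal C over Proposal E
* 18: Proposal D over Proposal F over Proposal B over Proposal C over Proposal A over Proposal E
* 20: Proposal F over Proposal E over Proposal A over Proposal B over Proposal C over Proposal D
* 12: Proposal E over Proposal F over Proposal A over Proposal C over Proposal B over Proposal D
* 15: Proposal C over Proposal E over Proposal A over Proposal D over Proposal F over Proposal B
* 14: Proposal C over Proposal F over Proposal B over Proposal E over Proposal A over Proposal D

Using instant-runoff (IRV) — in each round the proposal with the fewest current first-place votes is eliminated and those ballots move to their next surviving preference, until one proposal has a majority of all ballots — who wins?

Proposal F

Round 1: Proposal A 18, Proposal B 0, Proposal C 29, Proposal D 38, Proposal E 12, Proposal F 20. Proposal B eliminated.
Round 2: Proposal A 18, Proposal C 29, Proposal D 38, Proposal E 12, Proposal F 20. Proposal E eliminated.
Round 3: Proposal A 18, Proposal C 29, Proposal D 38, Proposal F 32. Proposal A eliminated.
Round 4: Proposal C 29, Proposal D 38, Proposal F 50. Proposal C eliminated.
Round 5: Proposal D 53, Proposal F 64. Proposal F has a majority (≥59).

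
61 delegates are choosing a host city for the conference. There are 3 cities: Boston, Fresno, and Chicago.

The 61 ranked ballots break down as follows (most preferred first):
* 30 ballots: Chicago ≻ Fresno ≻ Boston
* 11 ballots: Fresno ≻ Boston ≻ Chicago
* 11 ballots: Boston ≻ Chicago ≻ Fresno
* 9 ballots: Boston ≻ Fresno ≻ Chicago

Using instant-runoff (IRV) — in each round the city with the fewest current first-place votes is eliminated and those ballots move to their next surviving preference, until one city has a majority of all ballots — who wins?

Boston

Round 1: Boston 20, Fresno 11, Chicago 30. Fresno eliminated.
Round 2: Boston 31, Chicago 30. Boston has a majority (≥31).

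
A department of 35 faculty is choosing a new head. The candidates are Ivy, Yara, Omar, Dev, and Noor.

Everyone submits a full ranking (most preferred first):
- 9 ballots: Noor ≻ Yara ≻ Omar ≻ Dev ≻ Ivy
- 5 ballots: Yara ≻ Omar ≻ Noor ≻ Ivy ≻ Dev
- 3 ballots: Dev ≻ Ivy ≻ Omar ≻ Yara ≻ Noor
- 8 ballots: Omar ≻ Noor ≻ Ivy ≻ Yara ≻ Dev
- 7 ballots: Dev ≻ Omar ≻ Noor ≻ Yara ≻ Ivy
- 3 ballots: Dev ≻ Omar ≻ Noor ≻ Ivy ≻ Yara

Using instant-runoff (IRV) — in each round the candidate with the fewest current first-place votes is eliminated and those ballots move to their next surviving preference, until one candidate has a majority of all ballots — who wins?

Round 1: Ivy 0, Yara 5, Omar 8, Dev 13, Noor 9. Ivy eliminated.
Round 2: Yara 5, Omar 8, Dev 13, Noor 9. Yara eliminated.
Round 3: Omar 13, Dev 13, Noor 9. Noor eliminated.
Round 4: Omar 22, Dev 13. Omar has a majority (≥18).

Omar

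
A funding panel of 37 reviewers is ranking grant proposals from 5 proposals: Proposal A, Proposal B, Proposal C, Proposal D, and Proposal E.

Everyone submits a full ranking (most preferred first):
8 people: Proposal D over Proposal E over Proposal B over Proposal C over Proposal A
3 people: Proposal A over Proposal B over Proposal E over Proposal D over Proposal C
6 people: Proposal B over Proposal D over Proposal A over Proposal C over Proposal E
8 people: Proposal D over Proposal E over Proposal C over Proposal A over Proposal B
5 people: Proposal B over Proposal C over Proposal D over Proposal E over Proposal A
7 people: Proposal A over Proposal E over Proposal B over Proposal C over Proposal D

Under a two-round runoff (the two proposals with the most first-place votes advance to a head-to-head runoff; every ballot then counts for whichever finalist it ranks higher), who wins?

Proposal B

Round 1 first-place votes: Proposal A 10, Proposal B 11, Proposal C 0, Proposal D 16, Proposal E 0. Proposal D and Proposal B advance.
Runoff: Proposal D is ranked above Proposal B on 16 ballots, Proposal B above Proposal D on 21.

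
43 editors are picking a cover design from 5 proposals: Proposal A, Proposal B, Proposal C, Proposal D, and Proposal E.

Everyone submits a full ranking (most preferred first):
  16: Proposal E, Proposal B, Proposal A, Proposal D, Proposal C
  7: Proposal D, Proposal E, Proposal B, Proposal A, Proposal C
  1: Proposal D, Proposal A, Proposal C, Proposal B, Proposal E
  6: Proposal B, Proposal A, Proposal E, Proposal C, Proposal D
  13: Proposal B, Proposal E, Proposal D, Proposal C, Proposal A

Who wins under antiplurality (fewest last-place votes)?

Proposal B

Last-place votes: Proposal A 13, Proposal B 0, Proposal C 23, Proposal D 6, Proposal E 1.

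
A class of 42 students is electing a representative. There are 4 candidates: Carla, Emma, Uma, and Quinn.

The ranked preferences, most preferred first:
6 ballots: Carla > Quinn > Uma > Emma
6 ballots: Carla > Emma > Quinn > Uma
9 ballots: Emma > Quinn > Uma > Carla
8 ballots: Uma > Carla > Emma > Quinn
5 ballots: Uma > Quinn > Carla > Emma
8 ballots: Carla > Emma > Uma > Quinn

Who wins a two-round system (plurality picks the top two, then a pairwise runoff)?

Uma

Round 1 first-place votes: Carla 20, Emma 9, Uma 13, Quinn 0. Carla and Uma advance.
Runoff: Carla is ranked above Uma on 20 ballots, Uma above Carla on 22.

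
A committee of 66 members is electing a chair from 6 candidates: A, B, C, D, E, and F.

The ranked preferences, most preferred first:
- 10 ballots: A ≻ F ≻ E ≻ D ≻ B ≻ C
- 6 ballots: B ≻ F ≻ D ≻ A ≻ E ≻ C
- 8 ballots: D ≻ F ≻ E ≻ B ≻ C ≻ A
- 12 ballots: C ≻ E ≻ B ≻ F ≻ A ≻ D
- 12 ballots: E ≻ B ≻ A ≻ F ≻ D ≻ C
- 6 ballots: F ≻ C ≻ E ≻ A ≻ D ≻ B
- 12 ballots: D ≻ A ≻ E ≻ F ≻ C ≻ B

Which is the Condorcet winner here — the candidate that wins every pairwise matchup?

E vs A: 38–28
E vs B: 60–6
E vs C: 48–18
E vs D: 40–26
E vs F: 36–30
E beats every other candidate.

E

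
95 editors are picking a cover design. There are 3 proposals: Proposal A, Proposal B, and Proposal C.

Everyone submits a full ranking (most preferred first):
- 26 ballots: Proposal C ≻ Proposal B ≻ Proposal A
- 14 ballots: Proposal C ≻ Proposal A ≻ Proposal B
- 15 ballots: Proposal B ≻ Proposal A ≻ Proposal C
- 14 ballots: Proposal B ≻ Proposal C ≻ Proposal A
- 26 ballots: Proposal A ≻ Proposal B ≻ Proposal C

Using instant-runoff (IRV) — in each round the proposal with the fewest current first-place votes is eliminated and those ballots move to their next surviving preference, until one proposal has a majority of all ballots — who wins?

Proposal B

Round 1: Proposal A 26, Proposal B 29, Proposal C 40. Proposal A eliminated.
Round 2: Proposal B 55, Proposal C 40. Proposal B has a majority (≥48).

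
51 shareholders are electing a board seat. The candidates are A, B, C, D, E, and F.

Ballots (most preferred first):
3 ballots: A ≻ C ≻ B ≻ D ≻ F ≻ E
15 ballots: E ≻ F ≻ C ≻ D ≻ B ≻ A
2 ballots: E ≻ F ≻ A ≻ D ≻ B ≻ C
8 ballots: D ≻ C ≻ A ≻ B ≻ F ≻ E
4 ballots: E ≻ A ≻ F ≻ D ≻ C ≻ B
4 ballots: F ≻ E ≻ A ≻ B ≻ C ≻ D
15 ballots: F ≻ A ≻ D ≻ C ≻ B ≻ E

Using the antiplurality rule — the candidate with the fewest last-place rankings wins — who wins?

Last-place votes: A 15, B 4, C 2, D 4, E 26, F 0.

F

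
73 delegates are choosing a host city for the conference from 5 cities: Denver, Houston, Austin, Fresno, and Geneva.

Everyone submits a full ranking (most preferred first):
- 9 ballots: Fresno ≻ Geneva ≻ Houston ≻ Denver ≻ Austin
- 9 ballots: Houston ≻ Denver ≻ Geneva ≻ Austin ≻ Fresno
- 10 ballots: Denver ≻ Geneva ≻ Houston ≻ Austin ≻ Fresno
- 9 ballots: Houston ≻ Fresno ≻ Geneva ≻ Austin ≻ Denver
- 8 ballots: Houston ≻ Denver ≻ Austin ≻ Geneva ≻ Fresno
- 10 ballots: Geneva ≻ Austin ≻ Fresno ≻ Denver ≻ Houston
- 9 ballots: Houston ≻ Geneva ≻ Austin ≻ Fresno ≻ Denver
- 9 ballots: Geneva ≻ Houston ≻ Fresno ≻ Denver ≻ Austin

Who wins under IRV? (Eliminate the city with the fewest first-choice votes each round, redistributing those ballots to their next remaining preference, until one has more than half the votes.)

Geneva

Round 1: Denver 10, Houston 35, Austin 0, Fresno 9, Geneva 19. Austin eliminated.
Round 2: Denver 10, Houston 35, Fresno 9, Geneva 19. Fresno eliminated.
Round 3: Denver 10, Houston 35, Geneva 28. Denver eliminated.
Round 4: Houston 35, Geneva 38. Geneva has a majority (≥37).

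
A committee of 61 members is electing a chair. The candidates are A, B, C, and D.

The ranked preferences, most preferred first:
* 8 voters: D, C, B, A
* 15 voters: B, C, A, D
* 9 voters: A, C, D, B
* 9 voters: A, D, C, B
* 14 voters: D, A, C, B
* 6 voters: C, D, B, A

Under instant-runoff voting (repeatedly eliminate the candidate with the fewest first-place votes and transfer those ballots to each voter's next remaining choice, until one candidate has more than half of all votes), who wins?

Round 1: A 18, B 15, C 6, D 22. C eliminated.
Round 2: A 18, B 15, D 28. B eliminated.
Round 3: A 33, D 28. A has a majority (≥31).

A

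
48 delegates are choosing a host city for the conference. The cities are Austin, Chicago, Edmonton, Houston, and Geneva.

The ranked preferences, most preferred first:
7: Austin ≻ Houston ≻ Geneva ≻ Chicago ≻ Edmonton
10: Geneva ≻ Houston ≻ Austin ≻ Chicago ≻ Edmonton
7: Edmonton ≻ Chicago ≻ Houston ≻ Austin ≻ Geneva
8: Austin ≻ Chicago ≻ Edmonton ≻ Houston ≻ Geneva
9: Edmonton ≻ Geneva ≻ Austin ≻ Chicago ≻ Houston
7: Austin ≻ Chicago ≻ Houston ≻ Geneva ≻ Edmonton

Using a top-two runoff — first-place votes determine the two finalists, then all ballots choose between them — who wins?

Round 1 first-place votes: Austin 22, Chicago 0, Edmonton 16, Houston 0, Geneva 10. Austin and Edmonton advance.
Runoff: Austin is ranked above Edmonton on 32 ballots, Edmonton above Austin on 16.

Austin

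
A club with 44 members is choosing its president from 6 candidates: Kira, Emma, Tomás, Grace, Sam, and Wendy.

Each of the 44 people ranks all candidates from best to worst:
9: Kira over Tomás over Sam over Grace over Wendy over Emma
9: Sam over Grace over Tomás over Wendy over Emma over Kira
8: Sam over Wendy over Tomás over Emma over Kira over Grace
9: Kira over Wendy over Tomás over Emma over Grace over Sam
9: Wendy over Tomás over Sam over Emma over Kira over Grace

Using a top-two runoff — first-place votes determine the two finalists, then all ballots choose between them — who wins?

Round 1 first-place votes: Kira 18, Emma 0, Tomás 0, Grace 0, Sam 17, Wendy 9. Kira and Sam advance.
Runoff: Kira is ranked above Sam on 18 ballots, Sam above Kira on 26.

Sam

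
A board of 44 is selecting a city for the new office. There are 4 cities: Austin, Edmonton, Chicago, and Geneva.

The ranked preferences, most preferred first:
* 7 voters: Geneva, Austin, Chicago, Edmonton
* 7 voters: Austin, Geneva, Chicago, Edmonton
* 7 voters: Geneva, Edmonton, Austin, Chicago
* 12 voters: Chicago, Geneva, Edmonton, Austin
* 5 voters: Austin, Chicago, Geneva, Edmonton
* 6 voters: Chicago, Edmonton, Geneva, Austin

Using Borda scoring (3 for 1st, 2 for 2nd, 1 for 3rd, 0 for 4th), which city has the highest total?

Austin: 7×2 + 7×3 + 7×1 + 12×0 + 5×3 + 6×0 = 57
Edmonton: 7×0 + 7×0 + 7×2 + 12×1 + 5×0 + 6×2 = 38
Chicago: 7×1 + 7×1 + 7×0 + 12×3 + 5×2 + 6×3 = 78
Geneva: 7×3 + 7×2 + 7×3 + 12×2 + 5×1 + 6×1 = 91

Geneva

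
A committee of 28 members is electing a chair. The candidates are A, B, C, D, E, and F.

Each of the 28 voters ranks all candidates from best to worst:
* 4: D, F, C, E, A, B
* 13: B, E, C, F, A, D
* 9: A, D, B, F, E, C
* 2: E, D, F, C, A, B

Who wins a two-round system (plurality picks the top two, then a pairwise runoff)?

Round 1 first-place votes: A 9, B 13, C 0, D 4, E 2, F 0. B and A advance.
Runoff: B is ranked above A on 13 ballots, A above B on 15.

A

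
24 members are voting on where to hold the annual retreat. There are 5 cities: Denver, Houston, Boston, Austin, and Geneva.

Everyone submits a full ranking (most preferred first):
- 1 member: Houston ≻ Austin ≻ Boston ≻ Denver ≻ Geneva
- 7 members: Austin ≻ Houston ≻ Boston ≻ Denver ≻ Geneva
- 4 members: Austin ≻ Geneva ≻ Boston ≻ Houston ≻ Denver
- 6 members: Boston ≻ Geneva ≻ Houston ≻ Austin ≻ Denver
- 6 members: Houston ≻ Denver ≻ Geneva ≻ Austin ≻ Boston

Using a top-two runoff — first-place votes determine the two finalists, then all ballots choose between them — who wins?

Round 1 first-place votes: Denver 0, Houston 7, Boston 6, Austin 11, Geneva 0. Austin and Houston advance.
Runoff: Austin is ranked above Houston on 11 ballots, Houston above Austin on 13.

Houston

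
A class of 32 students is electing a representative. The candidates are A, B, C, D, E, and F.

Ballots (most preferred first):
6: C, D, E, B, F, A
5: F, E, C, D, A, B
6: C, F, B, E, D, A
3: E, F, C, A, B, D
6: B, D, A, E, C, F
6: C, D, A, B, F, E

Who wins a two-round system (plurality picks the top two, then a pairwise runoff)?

C

Round 1 first-place votes: A 0, B 6, C 18, D 0, E 3, F 5. C and B advance.
Runoff: C is ranked above B on 26 ballots, B above C on 6.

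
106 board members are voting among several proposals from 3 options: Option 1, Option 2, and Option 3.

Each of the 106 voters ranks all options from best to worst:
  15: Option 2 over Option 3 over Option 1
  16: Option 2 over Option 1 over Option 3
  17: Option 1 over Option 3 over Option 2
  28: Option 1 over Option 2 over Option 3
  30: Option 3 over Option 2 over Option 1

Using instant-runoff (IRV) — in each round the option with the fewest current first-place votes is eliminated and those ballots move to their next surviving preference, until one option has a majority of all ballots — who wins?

Option 2

Round 1: Option 1 45, Option 2 31, Option 3 30. Option 3 eliminated.
Round 2: Option 1 45, Option 2 61. Option 2 has a majority (≥54).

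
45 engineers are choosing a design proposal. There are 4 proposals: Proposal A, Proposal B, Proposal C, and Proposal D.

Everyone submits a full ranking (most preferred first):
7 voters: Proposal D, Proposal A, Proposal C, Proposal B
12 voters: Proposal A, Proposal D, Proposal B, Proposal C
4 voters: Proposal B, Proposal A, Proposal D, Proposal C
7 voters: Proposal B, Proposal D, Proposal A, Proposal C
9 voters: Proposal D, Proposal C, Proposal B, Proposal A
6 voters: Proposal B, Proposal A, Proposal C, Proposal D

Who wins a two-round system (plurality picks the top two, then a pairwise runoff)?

Proposal D

Round 1 first-place votes: Proposal A 12, Proposal B 17, Proposal C 0, Proposal D 16. Proposal B and Proposal D advance.
Runoff: Proposal B is ranked above Proposal D on 17 ballots, Proposal D above Proposal B on 28.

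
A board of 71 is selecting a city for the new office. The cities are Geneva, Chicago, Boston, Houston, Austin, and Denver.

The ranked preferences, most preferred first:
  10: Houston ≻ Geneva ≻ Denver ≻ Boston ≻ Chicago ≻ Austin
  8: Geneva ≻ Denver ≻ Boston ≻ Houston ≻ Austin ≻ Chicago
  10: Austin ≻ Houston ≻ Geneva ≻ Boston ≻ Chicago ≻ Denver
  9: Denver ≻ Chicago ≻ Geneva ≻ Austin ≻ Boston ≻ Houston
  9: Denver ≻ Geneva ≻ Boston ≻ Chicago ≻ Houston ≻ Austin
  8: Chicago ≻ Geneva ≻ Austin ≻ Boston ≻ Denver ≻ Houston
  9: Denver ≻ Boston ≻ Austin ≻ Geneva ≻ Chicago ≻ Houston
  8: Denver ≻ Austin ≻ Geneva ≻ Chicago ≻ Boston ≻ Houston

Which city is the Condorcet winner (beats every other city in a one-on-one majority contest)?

Geneva vs Chicago: 54–17
Geneva vs Boston: 62–9
Geneva vs Houston: 51–20
Geneva vs Austin: 44–27
Geneva vs Denver: 36–35
Geneva beats every other city.

Geneva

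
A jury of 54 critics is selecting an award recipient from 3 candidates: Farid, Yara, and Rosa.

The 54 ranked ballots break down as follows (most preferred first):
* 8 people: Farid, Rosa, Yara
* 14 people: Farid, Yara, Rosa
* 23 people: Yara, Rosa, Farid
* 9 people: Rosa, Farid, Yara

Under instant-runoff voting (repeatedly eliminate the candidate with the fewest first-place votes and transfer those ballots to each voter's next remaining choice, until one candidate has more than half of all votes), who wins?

Farid

Round 1: Farid 22, Yara 23, Rosa 9. Rosa eliminated.
Round 2: Farid 31, Yara 23. Farid has a majority (≥28).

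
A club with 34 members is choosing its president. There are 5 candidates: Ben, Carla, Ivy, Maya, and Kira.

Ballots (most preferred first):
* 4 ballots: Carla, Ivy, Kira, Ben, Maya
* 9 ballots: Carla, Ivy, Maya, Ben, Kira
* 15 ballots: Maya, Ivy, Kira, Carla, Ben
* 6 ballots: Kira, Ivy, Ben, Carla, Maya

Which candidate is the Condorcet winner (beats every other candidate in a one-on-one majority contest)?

Ivy

Ivy vs Ben: 34–0
Ivy vs Carla: 21–13
Ivy vs Maya: 19–15
Ivy vs Kira: 28–6
Ivy beats every other candidate.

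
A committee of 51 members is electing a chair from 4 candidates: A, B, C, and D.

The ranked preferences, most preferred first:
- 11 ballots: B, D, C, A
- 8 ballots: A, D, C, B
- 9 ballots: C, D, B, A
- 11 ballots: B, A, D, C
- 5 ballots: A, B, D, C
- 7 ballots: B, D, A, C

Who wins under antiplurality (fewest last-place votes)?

D

Last-place votes: A 20, B 8, C 23, D 0.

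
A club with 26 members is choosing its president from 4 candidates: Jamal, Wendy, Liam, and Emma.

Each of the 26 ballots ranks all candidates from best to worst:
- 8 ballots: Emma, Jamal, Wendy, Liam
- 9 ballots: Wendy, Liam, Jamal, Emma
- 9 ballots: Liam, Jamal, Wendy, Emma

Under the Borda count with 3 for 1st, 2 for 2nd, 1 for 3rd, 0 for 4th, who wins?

Jamal: 8×2 + 9×1 + 9×2 = 43
Wendy: 8×1 + 9×3 + 9×1 = 44
Liam: 8×0 + 9×2 + 9×3 = 45
Emma: 8×3 + 9×0 + 9×0 = 24

Liam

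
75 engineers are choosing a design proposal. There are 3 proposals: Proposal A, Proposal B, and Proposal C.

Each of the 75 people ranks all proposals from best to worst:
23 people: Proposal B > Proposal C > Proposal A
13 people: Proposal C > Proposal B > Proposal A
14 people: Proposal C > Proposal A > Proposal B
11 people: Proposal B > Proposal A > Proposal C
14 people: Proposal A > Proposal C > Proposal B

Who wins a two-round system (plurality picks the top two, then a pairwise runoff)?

Proposal C

Round 1 first-place votes: Proposal A 14, Proposal B 34, Proposal C 27. Proposal B and Proposal C advance.
Runoff: Proposal B is ranked above Proposal C on 34 ballots, Proposal C above Proposal B on 41.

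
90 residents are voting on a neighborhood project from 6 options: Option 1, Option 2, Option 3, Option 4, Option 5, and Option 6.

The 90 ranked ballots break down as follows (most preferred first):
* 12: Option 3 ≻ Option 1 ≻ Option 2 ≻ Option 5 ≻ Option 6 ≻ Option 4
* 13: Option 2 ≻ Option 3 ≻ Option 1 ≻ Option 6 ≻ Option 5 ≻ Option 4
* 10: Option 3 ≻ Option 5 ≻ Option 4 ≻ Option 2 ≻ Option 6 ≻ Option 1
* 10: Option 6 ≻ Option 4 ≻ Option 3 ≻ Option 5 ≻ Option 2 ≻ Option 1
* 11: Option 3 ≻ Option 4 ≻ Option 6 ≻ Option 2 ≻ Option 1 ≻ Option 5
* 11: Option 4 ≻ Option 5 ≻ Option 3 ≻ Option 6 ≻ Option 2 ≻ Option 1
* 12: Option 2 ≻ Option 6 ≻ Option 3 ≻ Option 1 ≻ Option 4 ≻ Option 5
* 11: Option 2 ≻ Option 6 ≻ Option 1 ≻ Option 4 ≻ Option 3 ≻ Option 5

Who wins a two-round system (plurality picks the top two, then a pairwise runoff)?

Option 3

Round 1 first-place votes: Option 1 0, Option 2 36, Option 3 33, Option 4 11, Option 5 0, Option 6 10. Option 2 and Option 3 advance.
Runoff: Option 2 is ranked above Option 3 on 36 ballots, Option 3 above Option 2 on 54.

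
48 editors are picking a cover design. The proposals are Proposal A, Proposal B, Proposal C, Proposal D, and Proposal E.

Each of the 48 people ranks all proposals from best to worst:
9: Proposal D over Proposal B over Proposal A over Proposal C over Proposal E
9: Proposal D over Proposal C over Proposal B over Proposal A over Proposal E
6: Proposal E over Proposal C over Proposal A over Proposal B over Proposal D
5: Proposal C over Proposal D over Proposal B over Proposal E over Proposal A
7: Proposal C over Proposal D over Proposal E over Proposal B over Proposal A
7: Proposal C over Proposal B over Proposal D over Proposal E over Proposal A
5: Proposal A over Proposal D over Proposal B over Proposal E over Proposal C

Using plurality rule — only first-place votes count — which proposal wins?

Proposal C

First-place votes: Proposal A 5, Proposal B 0, Proposal C 19, Proposal D 18, Proposal E 6.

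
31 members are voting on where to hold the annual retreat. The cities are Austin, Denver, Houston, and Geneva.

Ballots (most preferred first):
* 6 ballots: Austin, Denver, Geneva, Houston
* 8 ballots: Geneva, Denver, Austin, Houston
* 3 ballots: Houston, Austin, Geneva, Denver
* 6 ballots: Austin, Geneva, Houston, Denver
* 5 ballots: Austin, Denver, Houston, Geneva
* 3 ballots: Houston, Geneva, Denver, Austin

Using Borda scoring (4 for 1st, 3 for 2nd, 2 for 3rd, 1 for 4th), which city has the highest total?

Austin

Austin: 6×4 + 8×2 + 3×3 + 6×4 + 5×4 + 3×1 = 96
Denver: 6×3 + 8×3 + 3×1 + 6×1 + 5×3 + 3×2 = 72
Houston: 6×1 + 8×1 + 3×4 + 6×2 + 5×2 + 3×4 = 60
Geneva: 6×2 + 8×4 + 3×2 + 6×3 + 5×1 + 3×3 = 82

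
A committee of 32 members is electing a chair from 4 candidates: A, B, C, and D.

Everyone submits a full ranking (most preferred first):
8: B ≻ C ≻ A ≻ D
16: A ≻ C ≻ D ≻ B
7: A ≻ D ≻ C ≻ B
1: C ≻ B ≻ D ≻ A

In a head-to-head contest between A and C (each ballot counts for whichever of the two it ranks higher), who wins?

A

A is ranked above C on 23 ballots; C above A on 9.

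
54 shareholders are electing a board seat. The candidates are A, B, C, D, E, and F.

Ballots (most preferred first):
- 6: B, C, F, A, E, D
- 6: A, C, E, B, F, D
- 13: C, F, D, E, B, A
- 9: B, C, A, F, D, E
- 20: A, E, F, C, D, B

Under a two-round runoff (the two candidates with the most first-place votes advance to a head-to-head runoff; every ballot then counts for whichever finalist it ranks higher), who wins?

Round 1 first-place votes: A 26, B 15, C 13, D 0, E 0, F 0. A and B advance.
Runoff: A is ranked above B on 26 ballots, B above A on 28.

B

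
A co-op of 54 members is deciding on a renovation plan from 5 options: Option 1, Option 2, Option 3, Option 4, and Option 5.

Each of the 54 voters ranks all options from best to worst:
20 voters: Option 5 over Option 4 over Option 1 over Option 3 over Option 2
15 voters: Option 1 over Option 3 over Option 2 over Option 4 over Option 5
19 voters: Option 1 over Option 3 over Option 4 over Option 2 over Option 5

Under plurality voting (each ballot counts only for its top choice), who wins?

Option 1

First-place votes: Option 1 34, Option 2 0, Option 3 0, Option 4 0, Option 5 20.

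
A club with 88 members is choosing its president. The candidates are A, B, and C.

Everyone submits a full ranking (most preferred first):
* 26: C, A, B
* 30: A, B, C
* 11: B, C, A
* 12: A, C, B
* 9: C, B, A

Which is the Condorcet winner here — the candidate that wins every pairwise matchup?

C vs A: 46–42
C vs B: 47–41
C beats every other candidate.

C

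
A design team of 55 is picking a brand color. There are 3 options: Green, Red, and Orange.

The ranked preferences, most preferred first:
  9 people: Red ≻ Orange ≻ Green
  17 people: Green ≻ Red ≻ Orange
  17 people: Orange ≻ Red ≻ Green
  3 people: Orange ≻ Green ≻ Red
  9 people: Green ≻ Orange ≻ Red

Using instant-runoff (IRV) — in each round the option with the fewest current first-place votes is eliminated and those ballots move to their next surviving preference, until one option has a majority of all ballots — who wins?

Round 1: Green 26, Red 9, Orange 20. Red eliminated.
Round 2: Green 26, Orange 29. Orange has a majority (≥28).

Orange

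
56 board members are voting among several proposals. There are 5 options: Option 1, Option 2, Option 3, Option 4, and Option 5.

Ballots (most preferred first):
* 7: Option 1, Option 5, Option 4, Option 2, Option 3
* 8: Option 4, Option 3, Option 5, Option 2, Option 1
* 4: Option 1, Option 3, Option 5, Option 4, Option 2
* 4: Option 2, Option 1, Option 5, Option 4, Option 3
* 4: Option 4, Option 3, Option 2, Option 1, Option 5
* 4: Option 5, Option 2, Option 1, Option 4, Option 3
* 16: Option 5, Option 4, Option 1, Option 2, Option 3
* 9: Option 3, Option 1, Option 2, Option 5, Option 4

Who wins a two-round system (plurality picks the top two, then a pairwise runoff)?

Round 1 first-place votes: Option 1 11, Option 2 4, Option 3 9, Option 4 12, Option 5 20. Option 5 and Option 4 advance.
Runoff: Option 5 is ranked above Option 4 on 44 ballots, Option 4 above Option 5 on 12.

Option 5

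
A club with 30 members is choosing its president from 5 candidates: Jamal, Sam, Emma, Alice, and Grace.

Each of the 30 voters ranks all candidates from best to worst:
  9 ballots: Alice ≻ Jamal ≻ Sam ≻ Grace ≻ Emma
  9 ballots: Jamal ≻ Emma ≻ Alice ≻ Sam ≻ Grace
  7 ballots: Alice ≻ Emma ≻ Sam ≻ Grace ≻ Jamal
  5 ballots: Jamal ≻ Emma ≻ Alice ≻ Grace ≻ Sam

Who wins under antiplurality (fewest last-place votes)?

Last-place votes: Jamal 7, Sam 5, Emma 9, Alice 0, Grace 9.

Alice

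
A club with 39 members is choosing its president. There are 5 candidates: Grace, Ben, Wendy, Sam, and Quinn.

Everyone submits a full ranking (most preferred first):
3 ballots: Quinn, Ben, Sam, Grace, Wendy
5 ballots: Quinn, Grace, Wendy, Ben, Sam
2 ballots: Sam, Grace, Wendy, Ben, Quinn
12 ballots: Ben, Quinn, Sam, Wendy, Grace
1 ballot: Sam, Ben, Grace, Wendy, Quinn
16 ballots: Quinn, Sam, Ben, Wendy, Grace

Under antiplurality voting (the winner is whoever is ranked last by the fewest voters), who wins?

Last-place votes: Grace 28, Ben 0, Wendy 3, Sam 5, Quinn 3.

Ben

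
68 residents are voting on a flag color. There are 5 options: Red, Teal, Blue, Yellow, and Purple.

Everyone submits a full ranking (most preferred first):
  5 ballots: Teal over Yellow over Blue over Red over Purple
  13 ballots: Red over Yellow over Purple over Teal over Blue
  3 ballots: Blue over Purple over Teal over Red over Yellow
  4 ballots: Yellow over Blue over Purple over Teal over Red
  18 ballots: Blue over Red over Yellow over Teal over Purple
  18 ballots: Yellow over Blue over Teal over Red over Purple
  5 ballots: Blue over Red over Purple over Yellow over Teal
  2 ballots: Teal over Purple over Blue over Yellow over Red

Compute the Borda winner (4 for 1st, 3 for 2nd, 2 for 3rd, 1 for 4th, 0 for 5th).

Red: 5×1 + 13×4 + 3×1 + 4×0 + 18×3 + 18×1 + 5×3 + 2×0 = 147
Teal: 5×4 + 13×1 + 3×2 + 4×1 + 18×1 + 18×2 + 5×0 + 2×4 = 105
Blue: 5×2 + 13×0 + 3×4 + 4×3 + 18×4 + 18×3 + 5×4 + 2×2 = 184
Yellow: 5×3 + 13×3 + 3×0 + 4×4 + 18×2 + 18×4 + 5×1 + 2×1 = 185
Purple: 5×0 + 13×2 + 3×3 + 4×2 + 18×0 + 18×0 + 5×2 + 2×3 = 59

Yellow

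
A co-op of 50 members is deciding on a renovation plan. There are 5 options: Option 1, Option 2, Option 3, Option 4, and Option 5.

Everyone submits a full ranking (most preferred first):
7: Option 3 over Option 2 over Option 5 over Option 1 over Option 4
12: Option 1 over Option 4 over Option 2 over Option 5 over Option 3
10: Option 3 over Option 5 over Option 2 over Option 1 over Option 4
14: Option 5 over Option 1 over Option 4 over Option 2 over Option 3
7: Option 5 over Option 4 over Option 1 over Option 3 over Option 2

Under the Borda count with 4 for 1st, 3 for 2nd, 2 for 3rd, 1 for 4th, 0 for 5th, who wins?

Option 1: 7×1 + 12×4 + 10×1 + 14×3 + 7×2 = 121
Option 2: 7×3 + 12×2 + 10×2 + 14×1 + 7×0 = 79
Option 3: 7×4 + 12×0 + 10×4 + 14×0 + 7×1 = 75
Option 4: 7×0 + 12×3 + 10×0 + 14×2 + 7×3 = 85
Option 5: 7×2 + 12×1 + 10×3 + 14×4 + 7×4 = 140

Option 5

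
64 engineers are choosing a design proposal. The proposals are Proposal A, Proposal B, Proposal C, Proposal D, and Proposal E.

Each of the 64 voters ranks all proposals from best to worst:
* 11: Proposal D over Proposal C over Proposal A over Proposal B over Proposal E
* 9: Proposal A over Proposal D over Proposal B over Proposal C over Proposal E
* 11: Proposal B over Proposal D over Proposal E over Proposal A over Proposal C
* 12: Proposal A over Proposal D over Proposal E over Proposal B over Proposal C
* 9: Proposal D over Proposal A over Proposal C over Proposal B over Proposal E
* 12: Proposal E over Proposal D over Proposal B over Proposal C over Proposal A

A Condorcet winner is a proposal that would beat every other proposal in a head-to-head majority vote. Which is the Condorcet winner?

Proposal D vs Proposal A: 43–21
Proposal D vs Proposal B: 53–11
Proposal D vs Proposal C: 64–0
Proposal D vs Proposal E: 52–12
Proposal D beats every other proposal.

Proposal D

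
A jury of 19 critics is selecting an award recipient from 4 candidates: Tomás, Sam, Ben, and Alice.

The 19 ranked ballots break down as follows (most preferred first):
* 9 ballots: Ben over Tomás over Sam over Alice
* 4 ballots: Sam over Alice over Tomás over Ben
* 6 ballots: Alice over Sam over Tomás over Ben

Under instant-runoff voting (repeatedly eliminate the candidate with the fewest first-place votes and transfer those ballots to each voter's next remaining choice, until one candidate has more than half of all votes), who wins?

Alice

Round 1: Tomás 0, Sam 4, Ben 9, Alice 6. Tomás eliminated.
Round 2: Sam 4, Ben 9, Alice 6. Sam eliminated.
Round 3: Ben 9, Alice 10. Alice has a majority (≥10).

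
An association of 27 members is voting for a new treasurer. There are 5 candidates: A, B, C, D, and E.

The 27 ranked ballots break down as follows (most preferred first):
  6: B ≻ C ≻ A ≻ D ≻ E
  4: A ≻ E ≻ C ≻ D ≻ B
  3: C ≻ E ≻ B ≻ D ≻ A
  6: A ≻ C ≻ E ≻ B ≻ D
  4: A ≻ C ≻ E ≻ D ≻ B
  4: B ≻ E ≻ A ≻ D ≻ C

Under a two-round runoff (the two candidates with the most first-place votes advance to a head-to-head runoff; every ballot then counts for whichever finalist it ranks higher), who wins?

A

Round 1 first-place votes: A 14, B 10, C 3, D 0, E 0. A and B advance.
Runoff: A is ranked above B on 14 ballots, B above A on 13.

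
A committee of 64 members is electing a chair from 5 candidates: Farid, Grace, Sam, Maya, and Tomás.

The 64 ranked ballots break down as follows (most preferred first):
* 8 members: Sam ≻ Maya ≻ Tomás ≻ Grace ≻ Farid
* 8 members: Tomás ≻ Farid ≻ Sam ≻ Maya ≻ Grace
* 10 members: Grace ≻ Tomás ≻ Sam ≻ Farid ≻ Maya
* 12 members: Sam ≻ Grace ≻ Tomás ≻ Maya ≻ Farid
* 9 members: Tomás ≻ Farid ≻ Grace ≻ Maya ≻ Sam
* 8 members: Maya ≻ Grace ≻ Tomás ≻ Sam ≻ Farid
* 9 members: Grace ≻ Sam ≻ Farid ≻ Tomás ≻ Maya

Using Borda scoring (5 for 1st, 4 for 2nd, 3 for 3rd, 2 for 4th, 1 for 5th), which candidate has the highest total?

Farid: 8×1 + 8×4 + 10×2 + 12×1 + 9×4 + 8×1 + 9×3 = 143
Grace: 8×2 + 8×1 + 10×5 + 12×4 + 9×3 + 8×4 + 9×5 = 226
Sam: 8×5 + 8×3 + 10×3 + 12×5 + 9×1 + 8×2 + 9×4 = 215
Maya: 8×4 + 8×2 + 10×1 + 12×2 + 9×2 + 8×5 + 9×1 = 149
Tomás: 8×3 + 8×5 + 10×4 + 12×3 + 9×5 + 8×3 + 9×2 = 227

Tomás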